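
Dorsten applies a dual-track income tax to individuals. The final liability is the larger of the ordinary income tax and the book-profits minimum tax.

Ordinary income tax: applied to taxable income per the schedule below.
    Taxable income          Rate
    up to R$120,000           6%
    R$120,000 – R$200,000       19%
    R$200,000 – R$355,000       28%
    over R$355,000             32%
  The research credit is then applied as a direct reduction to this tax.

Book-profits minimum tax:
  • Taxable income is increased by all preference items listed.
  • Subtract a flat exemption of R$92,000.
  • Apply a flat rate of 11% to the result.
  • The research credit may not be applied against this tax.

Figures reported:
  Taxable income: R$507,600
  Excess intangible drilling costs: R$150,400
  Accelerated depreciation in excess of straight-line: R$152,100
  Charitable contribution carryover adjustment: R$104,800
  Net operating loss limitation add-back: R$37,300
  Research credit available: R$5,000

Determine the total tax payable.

R$109,632

Ordinary income tax:
  R$120,000 × 6% = R$7,200
  R$80,000 × 19% = R$15,200
  R$155,000 × 28% = R$43,400
  R$152,600 × 32% = R$48,832
  → R$114,632
  Less research credit R$5,000 → R$109,632

Book-profits minimum tax:
  Adjusted income: R$507,600 + R$150,400 + R$152,100 + R$104,800 + R$37,300 = R$952,200
  Less exemption R$92,000 → base R$860,200
  R$860,200 × 11% = R$94,622

R$109,632 > R$94,622, so the ordinary income tax governs.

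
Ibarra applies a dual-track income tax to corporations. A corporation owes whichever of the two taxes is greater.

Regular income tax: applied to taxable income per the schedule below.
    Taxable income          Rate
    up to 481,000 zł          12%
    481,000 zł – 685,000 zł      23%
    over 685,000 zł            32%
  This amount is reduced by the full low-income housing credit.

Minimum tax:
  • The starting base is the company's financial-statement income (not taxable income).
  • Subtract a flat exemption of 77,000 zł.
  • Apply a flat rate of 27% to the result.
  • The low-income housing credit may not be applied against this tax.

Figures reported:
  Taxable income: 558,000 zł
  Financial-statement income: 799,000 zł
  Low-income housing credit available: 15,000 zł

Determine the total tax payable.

194,940 zł

Minimum tax:
  Base (financial-statement income): 799,000 zł
  Less exemption 77,000 zł → base 722,000 zł
  722,000 zł × 27% = 194,940 zł

Regular income tax:
  481,000 zł × 12% = 57,720 zł
  77,000 zł × 23% = 17,710 zł
  → 75,430 zł
  Less low-income housing credit 15,000 zł → 60,430 zł

194,940 zł > 60,430 zł, so the minimum tax is the binding amount.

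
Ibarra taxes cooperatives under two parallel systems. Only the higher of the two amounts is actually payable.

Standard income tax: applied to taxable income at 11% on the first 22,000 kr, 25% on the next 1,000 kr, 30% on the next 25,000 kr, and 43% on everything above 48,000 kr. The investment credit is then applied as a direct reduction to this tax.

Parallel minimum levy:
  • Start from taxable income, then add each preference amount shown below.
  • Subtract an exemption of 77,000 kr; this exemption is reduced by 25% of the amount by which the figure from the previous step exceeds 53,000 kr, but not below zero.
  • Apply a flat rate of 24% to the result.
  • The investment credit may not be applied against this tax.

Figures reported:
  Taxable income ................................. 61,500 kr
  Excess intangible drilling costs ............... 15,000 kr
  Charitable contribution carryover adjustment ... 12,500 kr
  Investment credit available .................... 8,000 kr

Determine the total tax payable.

7,975 kr

Parallel minimum levy:
  Adjusted income: 61,500 kr + 15,000 kr + 12,500 kr = 89,000 kr
  Exemption: 77,000 kr − 25% × (89,000 kr − 53,000 kr) = 77,000 kr − 9,000 kr = 68,000 kr
  Base: 89,000 kr − 68,000 kr = 21,000 kr
  21,000 kr × 24% = 5,040 kr

Standard income tax:
  22,000 kr × 11% = 2,420 kr
  1,000 kr × 25% = 250 kr
  25,000 kr × 30% = 7,500 kr
  13,500 kr × 43% = 5,805 kr
  → 15,975 kr
  Less investment credit 8,000 kr → 7,975 kr

7,975 kr > 5,040 kr, so the standard income tax governs.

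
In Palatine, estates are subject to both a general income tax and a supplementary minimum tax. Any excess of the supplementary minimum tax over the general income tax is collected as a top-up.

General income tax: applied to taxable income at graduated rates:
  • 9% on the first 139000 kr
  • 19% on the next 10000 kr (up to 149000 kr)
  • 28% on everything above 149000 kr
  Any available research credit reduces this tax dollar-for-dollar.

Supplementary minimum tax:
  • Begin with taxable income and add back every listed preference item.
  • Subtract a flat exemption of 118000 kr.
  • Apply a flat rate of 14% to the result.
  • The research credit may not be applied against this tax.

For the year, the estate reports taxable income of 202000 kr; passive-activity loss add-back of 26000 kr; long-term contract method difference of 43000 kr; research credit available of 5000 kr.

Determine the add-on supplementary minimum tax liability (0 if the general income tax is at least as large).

Supplementary minimum tax:
  Adjusted income: 202000 kr + 26000 kr + 43000 kr = 271000 kr
  Less exemption 118000 kr → base 153000 kr
  153000 kr × 14% = 21420 kr

General income tax:
  139000 kr × 9% = 12510 kr
  10000 kr × 19% = 1900 kr
  53000 kr × 28% = 14840 kr
  → 29250 kr
  Less research credit 5000 kr → 24250 kr

21420 kr ≤ 24250 kr, so no add-on is due.

0 kr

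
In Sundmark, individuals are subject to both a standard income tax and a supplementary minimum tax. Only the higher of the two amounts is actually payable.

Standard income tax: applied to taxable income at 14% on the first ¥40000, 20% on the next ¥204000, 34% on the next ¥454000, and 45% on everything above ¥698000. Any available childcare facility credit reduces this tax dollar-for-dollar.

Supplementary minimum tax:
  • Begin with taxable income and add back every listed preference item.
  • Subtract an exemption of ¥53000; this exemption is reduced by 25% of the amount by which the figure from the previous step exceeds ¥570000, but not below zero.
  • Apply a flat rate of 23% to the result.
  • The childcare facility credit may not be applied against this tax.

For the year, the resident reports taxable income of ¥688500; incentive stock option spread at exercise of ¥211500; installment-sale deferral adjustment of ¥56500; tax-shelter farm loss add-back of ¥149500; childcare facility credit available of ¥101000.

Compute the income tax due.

Standard income tax:
  ¥40000 × 14% = ¥5600
  ¥204000 × 20% = ¥40800
  ¥444500 × 34% = ¥151130
  → ¥197530
  Less childcare facility credit ¥101000 → ¥96530

Supplementary minimum tax:
  Adjusted income: ¥688500 + ¥211500 + ¥56500 + ¥149500 = ¥1106000
  Exemption: 25% × (¥1106000 − ¥570000) = ¥134000 ≥ ¥53000, so the exemption is fully phased out
  Base: ¥1106000 − ¥0 = ¥1106000
  ¥1106000 × 23% = ¥254380

¥254380 > ¥96530, so the supplementary minimum tax is the binding amount.

¥254380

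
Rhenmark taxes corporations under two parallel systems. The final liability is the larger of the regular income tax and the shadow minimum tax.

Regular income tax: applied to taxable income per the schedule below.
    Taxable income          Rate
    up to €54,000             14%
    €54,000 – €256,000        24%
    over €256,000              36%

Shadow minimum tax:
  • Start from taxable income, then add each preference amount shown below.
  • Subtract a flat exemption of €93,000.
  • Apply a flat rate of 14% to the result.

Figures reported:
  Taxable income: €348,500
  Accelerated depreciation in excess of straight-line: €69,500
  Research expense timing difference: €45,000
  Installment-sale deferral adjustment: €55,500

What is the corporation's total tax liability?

€89,340

Shadow minimum tax:
  Adjusted income: €348,500 + €69,500 + €45,000 + €55,500 = €518,500
  Less exemption €93,000 → base €425,500
  €425,500 × 14% = €59,570

Regular income tax:
  €54,000 × 14% = €7,560
  €202,000 × 24% = €48,480
  €92,500 × 36% = €33,300
  → €89,340

€89,340 > €59,570, so the regular income tax governs.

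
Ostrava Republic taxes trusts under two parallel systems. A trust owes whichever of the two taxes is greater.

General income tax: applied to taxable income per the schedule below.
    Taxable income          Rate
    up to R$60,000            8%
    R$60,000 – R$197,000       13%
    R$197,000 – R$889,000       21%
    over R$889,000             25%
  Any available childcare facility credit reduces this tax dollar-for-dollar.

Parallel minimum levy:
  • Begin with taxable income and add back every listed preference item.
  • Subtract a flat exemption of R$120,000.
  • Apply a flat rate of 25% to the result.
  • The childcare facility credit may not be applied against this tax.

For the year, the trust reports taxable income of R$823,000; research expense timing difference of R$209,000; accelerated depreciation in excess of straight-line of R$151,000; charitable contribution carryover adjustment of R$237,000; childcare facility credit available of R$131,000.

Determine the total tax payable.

R$325,000

Parallel minimum levy:
  Adjusted income: R$823,000 + R$209,000 + R$151,000 + R$237,000 = R$1,420,000
  Less exemption R$120,000 → base R$1,300,000
  R$1,300,000 × 25% = R$325,000

General income tax:
  R$60,000 × 8% = R$4,800
  R$137,000 × 13% = R$17,810
  R$626,000 × 21% = R$131,460
  → R$154,070
  Less childcare facility credit R$131,000 → R$23,070

R$325,000 > R$23,070, so the parallel minimum levy is the binding amount.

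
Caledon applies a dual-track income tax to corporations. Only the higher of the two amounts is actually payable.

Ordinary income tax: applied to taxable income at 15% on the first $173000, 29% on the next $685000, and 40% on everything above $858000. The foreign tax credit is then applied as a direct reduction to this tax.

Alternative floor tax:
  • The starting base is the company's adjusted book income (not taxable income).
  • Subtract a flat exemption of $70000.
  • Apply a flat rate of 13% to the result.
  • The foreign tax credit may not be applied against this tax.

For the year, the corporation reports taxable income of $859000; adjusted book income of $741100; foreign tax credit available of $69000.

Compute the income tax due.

$156000

Ordinary income tax:
  $173000 × 15% = $25950
  $685000 × 29% = $198650
  $1000 × 40% = $400
  → $225000
  Less foreign tax credit $69000 → $156000

Alternative floor tax:
  Base (adjusted book income): $741100
  Less exemption $70000 → base $671100
  $671100 × 13% = $87243

$156000 > $87243, so the ordinary income tax governs.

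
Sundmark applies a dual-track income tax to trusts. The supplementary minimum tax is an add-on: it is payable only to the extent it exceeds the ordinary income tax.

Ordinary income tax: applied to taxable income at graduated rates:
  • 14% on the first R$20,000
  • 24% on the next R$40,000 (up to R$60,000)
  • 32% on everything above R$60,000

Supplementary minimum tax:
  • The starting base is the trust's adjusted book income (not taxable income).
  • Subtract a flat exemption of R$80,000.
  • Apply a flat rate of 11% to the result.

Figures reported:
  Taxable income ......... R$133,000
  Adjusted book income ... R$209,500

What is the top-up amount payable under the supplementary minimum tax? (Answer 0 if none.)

Ordinary income tax:
  R$20,000 × 14% = R$2,800
  R$40,000 × 24% = R$9,600
  R$73,000 × 32% = R$23,360
  → R$35,760

Supplementary minimum tax:
  Base (adjusted book income): R$209,500
  Less exemption R$80,000 → base R$129,500
  R$129,500 × 11% = R$14,245

R$14,245 ≤ R$35,760, so no add-on is due.

R$0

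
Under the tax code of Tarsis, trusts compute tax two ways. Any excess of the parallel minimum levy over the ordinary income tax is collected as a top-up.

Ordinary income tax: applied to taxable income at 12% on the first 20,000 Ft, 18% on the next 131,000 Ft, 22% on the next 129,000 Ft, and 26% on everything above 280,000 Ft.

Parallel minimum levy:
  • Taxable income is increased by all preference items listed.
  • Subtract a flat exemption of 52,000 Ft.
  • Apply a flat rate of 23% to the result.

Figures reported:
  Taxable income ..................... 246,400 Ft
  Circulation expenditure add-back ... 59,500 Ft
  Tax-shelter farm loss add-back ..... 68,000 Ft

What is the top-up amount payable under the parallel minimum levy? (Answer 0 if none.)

Parallel minimum levy:
  Adjusted income: 246,400 Ft + 59,500 Ft + 68,000 Ft = 373,900 Ft
  Less exemption 52,000 Ft → base 321,900 Ft
  321,900 Ft × 23% = 74,037 Ft

Ordinary income tax:
  20,000 Ft × 12% = 2,400 Ft
  131,000 Ft × 18% = 23,580 Ft
  95,400 Ft × 22% = 20,988 Ft
  → 46,968 Ft

Excess of parallel minimum levy over ordinary income tax: 74,037 Ft − 46,968 Ft = 27,069 Ft.

27,069 Ft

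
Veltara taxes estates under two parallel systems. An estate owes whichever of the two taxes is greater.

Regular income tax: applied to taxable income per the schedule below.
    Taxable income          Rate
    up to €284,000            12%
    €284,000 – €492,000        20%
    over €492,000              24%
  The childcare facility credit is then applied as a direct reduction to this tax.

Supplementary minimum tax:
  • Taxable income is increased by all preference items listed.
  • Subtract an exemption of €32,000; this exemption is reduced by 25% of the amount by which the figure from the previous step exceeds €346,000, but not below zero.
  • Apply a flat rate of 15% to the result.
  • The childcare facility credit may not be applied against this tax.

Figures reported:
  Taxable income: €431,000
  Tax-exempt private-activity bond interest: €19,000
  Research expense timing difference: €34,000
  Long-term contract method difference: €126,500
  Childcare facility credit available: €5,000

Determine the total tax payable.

Regular income tax:
  €284,000 × 12% = €34,080
  €147,000 × 20% = €29,400
  → €63,480
  Less childcare facility credit €5,000 → €58,480

Supplementary minimum tax:
  Adjusted income: €431,000 + €19,000 + €34,000 + €126,500 = €610,500
  Exemption: 25% × (€610,500 − €346,000) = €66,125 ≥ €32,000, so the exemption is fully phased out
  Base: €610,500 − €0 = €610,500
  €610,500 × 15% = €91,575

€91,575 > €58,480, so the supplementary minimum tax is the binding amount.

€91,575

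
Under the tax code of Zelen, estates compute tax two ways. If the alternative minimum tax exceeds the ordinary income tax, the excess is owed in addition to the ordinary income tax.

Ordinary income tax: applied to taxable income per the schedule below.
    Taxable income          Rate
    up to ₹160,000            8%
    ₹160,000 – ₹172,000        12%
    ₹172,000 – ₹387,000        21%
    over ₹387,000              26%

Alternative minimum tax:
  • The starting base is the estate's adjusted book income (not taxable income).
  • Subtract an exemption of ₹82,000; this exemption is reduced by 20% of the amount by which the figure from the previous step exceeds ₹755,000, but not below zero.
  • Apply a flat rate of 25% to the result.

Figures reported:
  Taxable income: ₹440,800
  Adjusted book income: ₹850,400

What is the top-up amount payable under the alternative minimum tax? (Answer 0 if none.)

Ordinary income tax:
  ₹160,000 × 8% = ₹12,800
  ₹12,000 × 12% = ₹1,440
  ₹215,000 × 21% = ₹45,150
  ₹53,800 × 26% = ₹13,988
  → ₹73,378

Alternative minimum tax:
  Base (adjusted book income): ₹850,400
  Exemption: ₹82,000 − 20% × (₹850,400 − ₹755,000) = ₹82,000 − ₹19,080 = ₹62,920
  Base: ₹850,400 − ₹62,920 = ₹787,480
  ₹787,480 × 25% = ₹196,870

Excess of alternative minimum tax over ordinary income tax: ₹196,870 − ₹73,378 = ₹123,492.

₹123,492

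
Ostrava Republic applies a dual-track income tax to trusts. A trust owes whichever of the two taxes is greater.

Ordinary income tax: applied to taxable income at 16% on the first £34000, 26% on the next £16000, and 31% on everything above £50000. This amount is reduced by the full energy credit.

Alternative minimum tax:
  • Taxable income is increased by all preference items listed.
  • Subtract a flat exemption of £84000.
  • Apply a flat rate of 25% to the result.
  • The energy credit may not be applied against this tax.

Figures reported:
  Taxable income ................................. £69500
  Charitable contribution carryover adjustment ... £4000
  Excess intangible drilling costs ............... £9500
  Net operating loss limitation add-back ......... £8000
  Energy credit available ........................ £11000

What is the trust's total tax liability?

Alternative minimum tax:
  Adjusted income: £69500 + £4000 + £9500 + £8000 = £91000
  Less exemption £84000 → base £7000
  £7000 × 25% = £1750

Ordinary income tax:
  £34000 × 16% = £5440
  £16000 × 26% = £4160
  £19500 × 31% = £6045
  → £15645
  Less energy credit £11000 → £4645

£4645 > £1750, so the ordinary income tax governs.

£4645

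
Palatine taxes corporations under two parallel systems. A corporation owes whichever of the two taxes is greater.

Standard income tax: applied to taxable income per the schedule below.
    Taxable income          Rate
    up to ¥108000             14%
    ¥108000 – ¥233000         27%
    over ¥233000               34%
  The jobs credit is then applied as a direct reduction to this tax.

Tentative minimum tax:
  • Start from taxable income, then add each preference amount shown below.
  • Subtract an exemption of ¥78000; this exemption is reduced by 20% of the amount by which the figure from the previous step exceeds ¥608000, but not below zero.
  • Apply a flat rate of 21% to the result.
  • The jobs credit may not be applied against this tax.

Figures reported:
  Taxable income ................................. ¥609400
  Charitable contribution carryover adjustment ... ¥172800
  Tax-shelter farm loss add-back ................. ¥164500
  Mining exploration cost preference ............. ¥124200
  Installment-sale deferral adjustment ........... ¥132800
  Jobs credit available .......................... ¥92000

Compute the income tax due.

¥252777

Standard income tax:
  ¥108000 × 14% = ¥15120
  ¥125000 × 27% = ¥33750
  ¥376400 × 34% = ¥127976
  → ¥176846
  Less jobs credit ¥92000 → ¥84846

Tentative minimum tax:
  Adjusted income: ¥609400 + ¥172800 + ¥164500 + ¥124200 + ¥132800 = ¥1203700
  Exemption: 20% × (¥1203700 − ¥608000) = ¥119140 ≥ ¥78000, so the exemption is fully phased out
  Base: ¥1203700 − ¥0 = ¥1203700
  ¥1203700 × 21% = ¥252777

¥252777 > ¥84846, so the tentative minimum tax is the binding amount.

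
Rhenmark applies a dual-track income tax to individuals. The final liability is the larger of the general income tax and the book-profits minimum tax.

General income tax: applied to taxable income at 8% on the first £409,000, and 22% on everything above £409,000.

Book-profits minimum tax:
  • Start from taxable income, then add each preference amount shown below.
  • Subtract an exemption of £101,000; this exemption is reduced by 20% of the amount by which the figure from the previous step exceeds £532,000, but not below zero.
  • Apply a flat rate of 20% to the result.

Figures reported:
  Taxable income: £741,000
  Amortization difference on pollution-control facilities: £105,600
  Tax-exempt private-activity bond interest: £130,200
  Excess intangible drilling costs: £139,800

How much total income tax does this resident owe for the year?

General income tax:
  £409,000 × 8% = £32,720
  £332,000 × 22% = £73,040
  → £105,760

Book-profits minimum tax:
  Adjusted income: £741,000 + £105,600 + £130,200 + £139,800 = £1,116,600
  Exemption: 20% × (£1,116,600 − £532,000) = £116,920 ≥ £101,000, so the exemption is fully phased out
  Base: £1,116,600 − £0 = £1,116,600
  £1,116,600 × 20% = £223,320

£223,320 > £105,760, so the book-profits minimum tax is the binding amount.

£223,320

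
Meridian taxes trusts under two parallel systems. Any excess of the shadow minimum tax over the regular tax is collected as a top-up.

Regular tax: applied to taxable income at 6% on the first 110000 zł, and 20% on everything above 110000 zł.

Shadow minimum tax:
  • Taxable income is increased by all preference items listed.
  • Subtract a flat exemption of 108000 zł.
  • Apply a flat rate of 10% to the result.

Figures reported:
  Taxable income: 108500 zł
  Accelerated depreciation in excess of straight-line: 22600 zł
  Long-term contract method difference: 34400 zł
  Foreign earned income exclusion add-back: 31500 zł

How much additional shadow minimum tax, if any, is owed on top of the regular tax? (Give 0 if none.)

2390 zł

Regular tax:
  108500 zł × 6% = 6510 zł

Shadow minimum tax:
  Adjusted income: 108500 zł + 22600 zł + 34400 zł + 31500 zł = 197000 zł
  Less exemption 108000 zł → base 89000 zł
  89000 zł × 10% = 8900 zł

Excess of shadow minimum tax over regular tax: 8900 zł − 6510 zł = 2390 zł.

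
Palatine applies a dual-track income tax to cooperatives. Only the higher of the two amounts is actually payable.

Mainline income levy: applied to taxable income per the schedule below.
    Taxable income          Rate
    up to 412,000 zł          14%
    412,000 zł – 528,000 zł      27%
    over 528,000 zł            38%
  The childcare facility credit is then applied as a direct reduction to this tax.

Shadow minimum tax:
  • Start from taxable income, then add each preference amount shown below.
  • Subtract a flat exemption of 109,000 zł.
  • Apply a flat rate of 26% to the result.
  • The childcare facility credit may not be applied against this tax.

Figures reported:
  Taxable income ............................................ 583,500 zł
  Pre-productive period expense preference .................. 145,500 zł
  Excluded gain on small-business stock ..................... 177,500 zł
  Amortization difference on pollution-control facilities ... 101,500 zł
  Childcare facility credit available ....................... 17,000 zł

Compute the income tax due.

Shadow minimum tax:
  Adjusted income: 583,500 zł + 145,500 zł + 177,500 zł + 101,500 zł = 1,008,000 zł
  Less exemption 109,000 zł → base 899,000 zł
  899,000 zł × 26% = 233,740 zł

Mainline income levy:
  412,000 zł × 14% = 57,680 zł
  116,000 zł × 27% = 31,320 zł
  55,500 zł × 38% = 21,090 zł
  → 110,090 zł
  Less childcare facility credit 17,000 zł → 93,090 zł

233,740 zł > 93,090 zł, so the shadow minimum tax is the binding amount.

233,740 zł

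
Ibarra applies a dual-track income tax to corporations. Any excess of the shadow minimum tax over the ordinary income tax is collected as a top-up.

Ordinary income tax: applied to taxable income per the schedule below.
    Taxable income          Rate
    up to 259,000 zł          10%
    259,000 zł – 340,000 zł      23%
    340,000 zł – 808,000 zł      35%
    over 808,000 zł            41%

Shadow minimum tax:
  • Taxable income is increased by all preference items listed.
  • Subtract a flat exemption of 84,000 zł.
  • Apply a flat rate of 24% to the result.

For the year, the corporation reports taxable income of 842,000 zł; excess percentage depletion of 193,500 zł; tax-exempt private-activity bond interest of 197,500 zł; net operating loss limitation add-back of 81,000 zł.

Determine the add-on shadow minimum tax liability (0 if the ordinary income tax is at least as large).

Shadow minimum tax:
  Adjusted income: 842,000 zł + 193,500 zł + 197,500 zł + 81,000 zł = 1,314,000 zł
  Less exemption 84,000 zł → base 1,230,000 zł
  1,230,000 zł × 24% = 295,200 zł

Ordinary income tax:
  259,000 zł × 10% = 25,900 zł
  81,000 zł × 23% = 18,630 zł
  468,000 zł × 35% = 163,800 zł
  34,000 zł × 41% = 13,940 zł
  → 222,270 zł

Excess of shadow minimum tax over ordinary income tax: 295,200 zł − 222,270 zł = 72,930 zł.

72,930 zł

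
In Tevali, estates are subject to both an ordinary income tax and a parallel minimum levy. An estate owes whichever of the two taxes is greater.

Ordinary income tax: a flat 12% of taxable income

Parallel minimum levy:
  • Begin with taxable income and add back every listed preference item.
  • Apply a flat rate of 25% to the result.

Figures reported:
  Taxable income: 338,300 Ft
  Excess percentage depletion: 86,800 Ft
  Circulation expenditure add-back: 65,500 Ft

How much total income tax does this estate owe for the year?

Parallel minimum levy:
  Adjusted income: 338,300 Ft + 86,800 Ft + 65,500 Ft = 490,600 Ft
  490,600 Ft × 25% = 122,650 Ft

Ordinary income tax:
  338,300 Ft × 12% = 40,596 Ft

122,650 Ft > 40,596 Ft, so the parallel minimum levy is the binding amount.

122,650 Ft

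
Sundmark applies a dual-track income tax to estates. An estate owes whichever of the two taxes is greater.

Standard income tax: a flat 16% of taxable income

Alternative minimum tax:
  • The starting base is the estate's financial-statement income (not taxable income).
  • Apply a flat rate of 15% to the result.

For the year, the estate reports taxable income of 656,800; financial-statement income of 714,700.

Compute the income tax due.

107,205

Standard income tax:
  656,800 × 16% = 105,088

Alternative minimum tax:
  Base (financial-statement income): 714,700
  714,700 × 15% = 107,205

107,205 > 105,088, so the alternative minimum tax is the binding amount.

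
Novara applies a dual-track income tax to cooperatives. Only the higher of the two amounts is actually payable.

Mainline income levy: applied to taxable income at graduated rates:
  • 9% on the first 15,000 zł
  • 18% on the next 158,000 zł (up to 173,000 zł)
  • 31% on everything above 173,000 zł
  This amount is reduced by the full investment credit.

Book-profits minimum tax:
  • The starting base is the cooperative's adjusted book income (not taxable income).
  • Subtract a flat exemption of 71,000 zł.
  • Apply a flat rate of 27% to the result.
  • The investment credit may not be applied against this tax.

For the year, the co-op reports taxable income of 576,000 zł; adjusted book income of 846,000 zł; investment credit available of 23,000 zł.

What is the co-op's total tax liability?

209,250 zł

Mainline income levy:
  15,000 zł × 9% = 1,350 zł
  158,000 zł × 18% = 28,440 zł
  403,000 zł × 31% = 124,930 zł
  → 154,720 zł
  Less investment credit 23,000 zł → 131,720 zł

Book-profits minimum tax:
  Base (adjusted book income): 846,000 zł
  Less exemption 71,000 zł → base 775,000 zł
  775,000 zł × 27% = 209,250 zł

209,250 zł > 131,720 zł, so the book-profits minimum tax is the binding amount.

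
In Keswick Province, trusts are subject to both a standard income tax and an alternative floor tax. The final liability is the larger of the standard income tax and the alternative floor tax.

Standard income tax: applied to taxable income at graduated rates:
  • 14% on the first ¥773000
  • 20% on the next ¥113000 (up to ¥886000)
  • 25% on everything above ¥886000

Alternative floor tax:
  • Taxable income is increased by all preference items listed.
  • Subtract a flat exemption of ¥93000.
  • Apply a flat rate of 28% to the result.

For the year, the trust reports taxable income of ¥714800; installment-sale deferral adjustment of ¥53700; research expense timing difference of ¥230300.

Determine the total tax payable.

¥253624

Alternative floor tax:
  Adjusted income: ¥714800 + ¥53700 + ¥230300 = ¥998800
  Less exemption ¥93000 → base ¥905800
  ¥905800 × 28% = ¥253624

Standard income tax:
  ¥714800 × 14% = ¥100072

¥253624 > ¥100072, so the alternative floor tax is the binding amount.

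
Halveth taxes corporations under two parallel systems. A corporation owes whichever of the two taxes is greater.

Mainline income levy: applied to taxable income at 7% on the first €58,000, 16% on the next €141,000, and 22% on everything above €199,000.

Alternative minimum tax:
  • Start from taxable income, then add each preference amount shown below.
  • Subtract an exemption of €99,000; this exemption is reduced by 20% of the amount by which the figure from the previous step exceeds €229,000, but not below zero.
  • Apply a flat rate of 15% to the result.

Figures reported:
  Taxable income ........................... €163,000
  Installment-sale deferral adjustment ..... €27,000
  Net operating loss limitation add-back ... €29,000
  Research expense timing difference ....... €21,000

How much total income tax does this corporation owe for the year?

Alternative minimum tax:
  Adjusted income: €163,000 + €27,000 + €29,000 + €21,000 = €240,000
  Exemption: €99,000 − 20% × (€240,000 − €229,000) = €99,000 − €2,200 = €96,800
  Base: €240,000 − €96,800 = €143,200
  €143,200 × 15% = €21,480

Mainline income levy:
  €58,000 × 7% = €4,060
  €105,000 × 16% = €16,800
  → €20,860

€21,480 > €20,860, so the alternative minimum tax is the binding amount.

€21,480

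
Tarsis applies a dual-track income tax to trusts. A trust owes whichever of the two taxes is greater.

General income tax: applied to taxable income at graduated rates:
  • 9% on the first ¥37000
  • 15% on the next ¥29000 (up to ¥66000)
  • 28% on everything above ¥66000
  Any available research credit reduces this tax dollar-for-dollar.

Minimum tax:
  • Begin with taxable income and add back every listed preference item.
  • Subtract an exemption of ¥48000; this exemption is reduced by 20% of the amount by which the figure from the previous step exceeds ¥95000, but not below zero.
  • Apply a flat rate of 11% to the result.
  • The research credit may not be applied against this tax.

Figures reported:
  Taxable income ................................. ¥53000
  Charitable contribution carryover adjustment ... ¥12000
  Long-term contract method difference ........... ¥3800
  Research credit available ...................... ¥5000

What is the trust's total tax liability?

General income tax:
  ¥37000 × 9% = ¥3330
  ¥16000 × 15% = ¥2400
  → ¥5730
  Less research credit ¥5000 → ¥730

Minimum tax:
  Adjusted income: ¥53000 + ¥12000 + ¥3800 = ¥68800
  Exemption: ¥68800 ≤ ¥95000, so full ¥48000 applies
  Base: ¥68800 − ¥48000 = ¥20800
  ¥20800 × 11% = ¥2288

¥2288 > ¥730, so the minimum tax is the binding amount.

¥2288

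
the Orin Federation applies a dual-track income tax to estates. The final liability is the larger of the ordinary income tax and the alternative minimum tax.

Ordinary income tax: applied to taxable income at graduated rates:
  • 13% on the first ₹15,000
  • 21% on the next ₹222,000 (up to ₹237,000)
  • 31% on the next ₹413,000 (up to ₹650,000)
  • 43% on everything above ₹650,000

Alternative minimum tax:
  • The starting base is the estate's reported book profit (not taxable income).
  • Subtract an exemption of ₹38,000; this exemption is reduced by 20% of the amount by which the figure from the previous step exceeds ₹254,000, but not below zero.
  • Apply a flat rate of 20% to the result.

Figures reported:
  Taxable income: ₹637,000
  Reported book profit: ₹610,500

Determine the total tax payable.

₹172,570

Ordinary income tax:
  ₹15,000 × 13% = ₹1,950
  ₹222,000 × 21% = ₹46,620
  ₹400,000 × 31% = ₹124,000
  → ₹172,570

Alternative minimum tax:
  Base (reported book profit): ₹610,500
  Exemption: 20% × (₹610,500 − ₹254,000) = ₹71,300 ≥ ₹38,000, so the exemption is fully phased out
  Base: ₹610,500 − ₹0 = ₹610,500
  ₹610,500 × 20% = ₹122,100

₹172,570 > ₹122,100, so the ordinary income tax governs.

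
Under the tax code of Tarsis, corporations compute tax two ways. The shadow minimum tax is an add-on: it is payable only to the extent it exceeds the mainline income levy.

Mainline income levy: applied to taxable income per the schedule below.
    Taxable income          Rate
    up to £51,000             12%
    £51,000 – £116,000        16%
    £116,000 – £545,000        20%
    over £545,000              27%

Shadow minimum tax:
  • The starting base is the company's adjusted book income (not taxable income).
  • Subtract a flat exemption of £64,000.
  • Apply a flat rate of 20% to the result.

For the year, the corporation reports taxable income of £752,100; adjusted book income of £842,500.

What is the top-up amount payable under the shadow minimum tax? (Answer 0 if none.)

Mainline income levy:
  £51,000 × 12% = £6,120
  £65,000 × 16% = £10,400
  £429,000 × 20% = £85,800
  £207,100 × 27% = £55,917
  → £158,237

Shadow minimum tax:
  Base (adjusted book income): £842,500
  Less exemption £64,000 → base £778,500
  £778,500 × 20% = £155,700

£155,700 ≤ £158,237, so no add-on is due.

£0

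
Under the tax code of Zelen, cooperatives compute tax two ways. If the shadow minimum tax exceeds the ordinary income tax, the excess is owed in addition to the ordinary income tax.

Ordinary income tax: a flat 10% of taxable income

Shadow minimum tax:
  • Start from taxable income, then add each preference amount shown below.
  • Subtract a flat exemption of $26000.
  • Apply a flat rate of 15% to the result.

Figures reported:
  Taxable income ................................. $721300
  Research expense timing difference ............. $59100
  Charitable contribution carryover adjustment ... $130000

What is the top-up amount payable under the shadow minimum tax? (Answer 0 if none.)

Shadow minimum tax:
  Adjusted income: $721300 + $59100 + $130000 = $910400
  Less exemption $26000 → base $884400
  $884400 × 15% = $132660

Ordinary income tax:
  $721300 × 10% = $72130

Excess of shadow minimum tax over ordinary income tax: $132660 − $72130 = $60530.

$60530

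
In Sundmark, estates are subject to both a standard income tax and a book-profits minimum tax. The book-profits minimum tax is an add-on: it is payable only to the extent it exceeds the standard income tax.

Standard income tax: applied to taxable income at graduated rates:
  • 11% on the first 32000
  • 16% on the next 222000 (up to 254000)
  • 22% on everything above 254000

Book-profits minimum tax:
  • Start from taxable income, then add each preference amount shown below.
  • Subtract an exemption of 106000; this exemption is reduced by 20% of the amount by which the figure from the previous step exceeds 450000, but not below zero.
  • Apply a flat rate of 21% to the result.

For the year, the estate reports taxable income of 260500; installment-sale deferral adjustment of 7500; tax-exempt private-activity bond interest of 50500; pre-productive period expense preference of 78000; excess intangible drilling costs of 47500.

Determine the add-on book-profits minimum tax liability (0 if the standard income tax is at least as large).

30510

Book-profits minimum tax:
  Adjusted income: 260500 + 7500 + 50500 + 78000 + 47500 = 444000
  Exemption: 444000 ≤ 450000, so full 106000 applies
  Base: 444000 − 106000 = 338000
  338000 × 21% = 70980

Standard income tax:
  32000 × 11% = 3520
  222000 × 16% = 35520
  6500 × 22% = 1430
  → 40470

Excess of book-profits minimum tax over standard income tax: 70980 − 40470 = 30510.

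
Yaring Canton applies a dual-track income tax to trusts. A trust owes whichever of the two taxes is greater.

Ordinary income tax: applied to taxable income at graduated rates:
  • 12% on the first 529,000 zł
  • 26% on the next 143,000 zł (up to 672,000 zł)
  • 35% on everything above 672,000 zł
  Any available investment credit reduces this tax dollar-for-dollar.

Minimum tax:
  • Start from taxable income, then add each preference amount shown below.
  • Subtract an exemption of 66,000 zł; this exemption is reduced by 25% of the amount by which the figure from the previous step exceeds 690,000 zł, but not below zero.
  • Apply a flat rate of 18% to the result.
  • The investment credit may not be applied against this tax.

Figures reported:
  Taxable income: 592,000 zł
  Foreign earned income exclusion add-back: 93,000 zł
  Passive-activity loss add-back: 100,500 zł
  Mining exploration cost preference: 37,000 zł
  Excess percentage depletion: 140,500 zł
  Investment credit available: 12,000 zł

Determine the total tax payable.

Minimum tax:
  Adjusted income: 592,000 zł + 93,000 zł + 100,500 zł + 37,000 zł + 140,500 zł = 963,000 zł
  Exemption: 25% × (963,000 zł − 690,000 zł) = 68,250 zł ≥ 66,000 zł, so the exemption is fully phased out
  Base: 963,000 zł − 0 zł = 963,000 zł
  963,000 zł × 18% = 173,340 zł

Ordinary income tax:
  529,000 zł × 12% = 63,480 zł
  63,000 zł × 26% = 16,380 zł
  → 79,860 zł
  Less investment credit 12,000 zł → 67,860 zł

173,340 zł > 67,860 zł, so the minimum tax is the binding amount.

173,340 zł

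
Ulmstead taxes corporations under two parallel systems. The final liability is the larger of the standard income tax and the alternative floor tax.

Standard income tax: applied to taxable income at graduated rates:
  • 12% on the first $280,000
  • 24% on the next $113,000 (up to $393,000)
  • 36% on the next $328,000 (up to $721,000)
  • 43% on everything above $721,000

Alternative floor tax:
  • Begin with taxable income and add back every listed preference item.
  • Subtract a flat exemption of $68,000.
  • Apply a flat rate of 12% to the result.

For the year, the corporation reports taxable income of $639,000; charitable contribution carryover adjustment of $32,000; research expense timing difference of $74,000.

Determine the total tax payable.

Standard income tax:
  $280,000 × 12% = $33,600
  $113,000 × 24% = $27,120
  $246,000 × 36% = $88,560
  → $149,280

Alternative floor tax:
  Adjusted income: $639,000 + $32,000 + $74,000 = $745,000
  Less exemption $68,000 → base $677,000
  $677,000 × 12% = $81,240

$149,280 > $81,240, so the standard income tax governs.

$149,280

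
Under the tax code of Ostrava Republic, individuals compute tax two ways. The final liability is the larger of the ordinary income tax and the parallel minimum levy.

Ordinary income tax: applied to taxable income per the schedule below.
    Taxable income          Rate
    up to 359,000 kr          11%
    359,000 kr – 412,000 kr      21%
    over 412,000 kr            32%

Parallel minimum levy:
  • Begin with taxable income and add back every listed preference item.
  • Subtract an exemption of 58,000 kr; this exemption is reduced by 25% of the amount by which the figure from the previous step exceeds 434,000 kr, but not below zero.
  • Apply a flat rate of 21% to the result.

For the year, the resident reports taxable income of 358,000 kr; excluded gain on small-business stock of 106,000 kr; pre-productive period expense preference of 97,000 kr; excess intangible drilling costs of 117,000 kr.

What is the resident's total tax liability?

Parallel minimum levy:
  Adjusted income: 358,000 kr + 106,000 kr + 97,000 kr + 117,000 kr = 678,000 kr
  Exemption: 25% × (678,000 kr − 434,000 kr) = 61,000 kr ≥ 58,000 kr, so the exemption is fully phased out
  Base: 678,000 kr − 0 kr = 678,000 kr
  678,000 kr × 21% = 142,380 kr

Ordinary income tax:
  358,000 kr × 11% = 39,380 kr

142,380 kr > 39,380 kr, so the parallel minimum levy is the binding amount.

142,380 kr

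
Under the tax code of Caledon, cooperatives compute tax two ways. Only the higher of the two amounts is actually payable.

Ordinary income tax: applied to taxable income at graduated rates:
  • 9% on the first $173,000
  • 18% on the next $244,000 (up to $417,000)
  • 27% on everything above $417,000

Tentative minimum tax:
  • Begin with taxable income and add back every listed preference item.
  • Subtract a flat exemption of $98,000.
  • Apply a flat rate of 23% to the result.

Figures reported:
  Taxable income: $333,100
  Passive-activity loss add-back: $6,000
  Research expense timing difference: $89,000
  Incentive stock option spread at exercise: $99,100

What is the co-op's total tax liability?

Ordinary income tax:
  $173,000 × 9% = $15,570
  $160,100 × 18% = $28,818
  → $44,388

Tentative minimum tax:
  Adjusted income: $333,100 + $6,000 + $89,000 + $99,100 = $527,200
  Less exemption $98,000 → base $429,200
  $429,200 × 23% = $98,716

$98,716 > $44,388, so the tentative minimum tax is the binding amount.

$98,716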